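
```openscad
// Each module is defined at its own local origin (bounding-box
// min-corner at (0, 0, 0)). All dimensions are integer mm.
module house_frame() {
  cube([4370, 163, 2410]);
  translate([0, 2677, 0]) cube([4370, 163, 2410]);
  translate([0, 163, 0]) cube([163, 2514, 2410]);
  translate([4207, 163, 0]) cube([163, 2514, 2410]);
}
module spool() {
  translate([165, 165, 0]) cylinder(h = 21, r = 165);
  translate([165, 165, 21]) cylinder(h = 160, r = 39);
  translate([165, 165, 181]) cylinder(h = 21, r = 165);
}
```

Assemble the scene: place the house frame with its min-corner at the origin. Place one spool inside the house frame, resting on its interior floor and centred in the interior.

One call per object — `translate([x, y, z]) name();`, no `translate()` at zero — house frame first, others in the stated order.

house_frame();
translate([2020, 1255, 0]) spool();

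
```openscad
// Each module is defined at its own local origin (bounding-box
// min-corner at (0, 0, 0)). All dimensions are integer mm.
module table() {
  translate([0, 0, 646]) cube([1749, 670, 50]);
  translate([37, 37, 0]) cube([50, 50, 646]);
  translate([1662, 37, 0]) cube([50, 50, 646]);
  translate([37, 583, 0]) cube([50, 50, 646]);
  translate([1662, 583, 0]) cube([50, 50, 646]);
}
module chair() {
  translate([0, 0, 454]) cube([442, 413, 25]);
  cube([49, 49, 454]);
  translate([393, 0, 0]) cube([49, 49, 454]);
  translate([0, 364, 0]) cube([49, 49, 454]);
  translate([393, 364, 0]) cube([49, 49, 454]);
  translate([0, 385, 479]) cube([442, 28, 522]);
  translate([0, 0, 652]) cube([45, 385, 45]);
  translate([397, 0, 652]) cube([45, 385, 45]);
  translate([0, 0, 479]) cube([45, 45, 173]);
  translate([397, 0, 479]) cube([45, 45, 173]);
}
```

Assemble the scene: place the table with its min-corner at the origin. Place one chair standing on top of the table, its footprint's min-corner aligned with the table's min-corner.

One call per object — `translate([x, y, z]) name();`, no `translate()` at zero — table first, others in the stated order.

table();
translate([0, 0, 696]) chair();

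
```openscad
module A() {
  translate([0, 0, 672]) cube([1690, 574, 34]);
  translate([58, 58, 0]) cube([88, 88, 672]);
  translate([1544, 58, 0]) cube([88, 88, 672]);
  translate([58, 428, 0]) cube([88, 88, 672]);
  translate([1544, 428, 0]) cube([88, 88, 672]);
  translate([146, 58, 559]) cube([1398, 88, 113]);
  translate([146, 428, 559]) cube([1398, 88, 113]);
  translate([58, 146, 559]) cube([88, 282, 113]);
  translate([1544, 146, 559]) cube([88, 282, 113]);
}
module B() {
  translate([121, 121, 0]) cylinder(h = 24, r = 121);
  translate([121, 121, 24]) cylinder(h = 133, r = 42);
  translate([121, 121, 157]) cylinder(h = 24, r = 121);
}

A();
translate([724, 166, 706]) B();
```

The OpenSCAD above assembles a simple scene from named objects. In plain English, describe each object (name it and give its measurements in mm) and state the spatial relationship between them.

A is a table: top 1690 mm (x) × 574 mm (y), 34 mm thick, upper face at z = 706 mm, on four 88×88 mm square legs, each inset 58 mm from the nearest pair of top edges, running from z = 0 to the bottom of the top. Four apron rails, 88 mm thick and 113 mm tall, run between adjacent legs with their top edges flush with the underside of the top and their outer faces flush with the legs' outer faces.

B is a spool: two coaxial disc flanges of radius 121 mm and thickness 24 mm, joined by a core cylinder of radius 42 mm and height 133 mm. The lower flange rests on z = 0 and the three cylinders share a vertical axis.

The spool is on top of the table, centred.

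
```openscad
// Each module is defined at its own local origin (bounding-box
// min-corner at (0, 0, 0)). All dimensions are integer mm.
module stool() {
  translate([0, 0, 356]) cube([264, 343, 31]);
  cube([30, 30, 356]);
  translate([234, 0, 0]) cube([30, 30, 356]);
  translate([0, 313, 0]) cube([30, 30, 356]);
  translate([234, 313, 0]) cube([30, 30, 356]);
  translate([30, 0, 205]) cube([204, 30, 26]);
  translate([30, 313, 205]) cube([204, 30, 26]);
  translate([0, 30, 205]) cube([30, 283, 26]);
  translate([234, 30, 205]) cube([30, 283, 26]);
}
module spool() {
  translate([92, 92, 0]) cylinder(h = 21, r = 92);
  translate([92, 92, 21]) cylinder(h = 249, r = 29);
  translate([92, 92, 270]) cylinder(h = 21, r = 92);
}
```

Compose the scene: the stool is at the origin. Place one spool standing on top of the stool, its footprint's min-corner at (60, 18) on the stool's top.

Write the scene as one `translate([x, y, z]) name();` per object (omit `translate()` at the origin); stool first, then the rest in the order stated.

stool();
translate([60, 18, 387]) spool();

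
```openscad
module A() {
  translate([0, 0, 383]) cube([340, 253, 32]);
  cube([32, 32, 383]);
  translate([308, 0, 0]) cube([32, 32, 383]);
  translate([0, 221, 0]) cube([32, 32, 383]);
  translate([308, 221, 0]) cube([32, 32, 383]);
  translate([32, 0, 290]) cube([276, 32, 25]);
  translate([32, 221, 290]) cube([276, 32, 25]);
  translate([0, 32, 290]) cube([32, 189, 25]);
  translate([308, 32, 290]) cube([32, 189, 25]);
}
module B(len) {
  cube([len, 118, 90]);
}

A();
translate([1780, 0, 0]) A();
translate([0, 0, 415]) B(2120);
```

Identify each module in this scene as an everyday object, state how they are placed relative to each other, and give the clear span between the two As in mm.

A is a stool. B is a beam. A beam spans the tops of two stools. The clear span between the two stools is 1440 mm.

Second stool starts at x = 1780; first ends at x = 340; clear span = 1780 − 340 = 1440 mm.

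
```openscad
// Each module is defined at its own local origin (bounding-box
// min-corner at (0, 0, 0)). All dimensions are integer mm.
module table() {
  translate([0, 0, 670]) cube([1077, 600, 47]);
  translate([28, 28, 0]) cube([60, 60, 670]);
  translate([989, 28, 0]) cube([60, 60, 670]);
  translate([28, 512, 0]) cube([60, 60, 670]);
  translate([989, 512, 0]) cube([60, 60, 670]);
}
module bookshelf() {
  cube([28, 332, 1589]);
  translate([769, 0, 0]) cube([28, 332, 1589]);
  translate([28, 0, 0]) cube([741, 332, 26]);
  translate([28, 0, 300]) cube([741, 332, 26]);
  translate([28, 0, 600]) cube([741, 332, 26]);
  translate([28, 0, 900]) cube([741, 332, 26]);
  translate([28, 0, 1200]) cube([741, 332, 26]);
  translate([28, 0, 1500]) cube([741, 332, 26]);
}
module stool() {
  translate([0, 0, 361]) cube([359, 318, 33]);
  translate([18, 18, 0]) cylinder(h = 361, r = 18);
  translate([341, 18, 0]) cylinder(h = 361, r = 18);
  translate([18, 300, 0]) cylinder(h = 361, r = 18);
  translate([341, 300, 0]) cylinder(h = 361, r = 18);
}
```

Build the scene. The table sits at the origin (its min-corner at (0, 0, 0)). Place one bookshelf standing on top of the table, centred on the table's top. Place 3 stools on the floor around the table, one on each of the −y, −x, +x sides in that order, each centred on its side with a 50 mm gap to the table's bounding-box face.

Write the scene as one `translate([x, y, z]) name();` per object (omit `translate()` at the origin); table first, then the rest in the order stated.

table();
translate([140, 134, 717]) bookshelf();
translate([359, -368, 0]) stool();
translate([-409, 141, 0]) stool();
translate([1127, 141, 0]) stool();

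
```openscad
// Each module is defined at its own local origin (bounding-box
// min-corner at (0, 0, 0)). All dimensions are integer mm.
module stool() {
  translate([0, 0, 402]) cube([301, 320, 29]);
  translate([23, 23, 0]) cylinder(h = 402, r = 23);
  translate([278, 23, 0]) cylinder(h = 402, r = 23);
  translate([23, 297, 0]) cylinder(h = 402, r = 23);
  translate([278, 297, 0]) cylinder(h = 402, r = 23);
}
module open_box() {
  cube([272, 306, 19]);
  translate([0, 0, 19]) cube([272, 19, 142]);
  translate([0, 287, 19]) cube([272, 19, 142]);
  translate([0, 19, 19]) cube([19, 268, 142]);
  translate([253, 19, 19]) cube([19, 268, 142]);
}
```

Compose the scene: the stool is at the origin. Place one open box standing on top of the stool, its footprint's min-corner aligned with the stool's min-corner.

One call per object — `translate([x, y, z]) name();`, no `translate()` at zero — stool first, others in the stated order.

stool();
translate([0, 0, 431]) open_box();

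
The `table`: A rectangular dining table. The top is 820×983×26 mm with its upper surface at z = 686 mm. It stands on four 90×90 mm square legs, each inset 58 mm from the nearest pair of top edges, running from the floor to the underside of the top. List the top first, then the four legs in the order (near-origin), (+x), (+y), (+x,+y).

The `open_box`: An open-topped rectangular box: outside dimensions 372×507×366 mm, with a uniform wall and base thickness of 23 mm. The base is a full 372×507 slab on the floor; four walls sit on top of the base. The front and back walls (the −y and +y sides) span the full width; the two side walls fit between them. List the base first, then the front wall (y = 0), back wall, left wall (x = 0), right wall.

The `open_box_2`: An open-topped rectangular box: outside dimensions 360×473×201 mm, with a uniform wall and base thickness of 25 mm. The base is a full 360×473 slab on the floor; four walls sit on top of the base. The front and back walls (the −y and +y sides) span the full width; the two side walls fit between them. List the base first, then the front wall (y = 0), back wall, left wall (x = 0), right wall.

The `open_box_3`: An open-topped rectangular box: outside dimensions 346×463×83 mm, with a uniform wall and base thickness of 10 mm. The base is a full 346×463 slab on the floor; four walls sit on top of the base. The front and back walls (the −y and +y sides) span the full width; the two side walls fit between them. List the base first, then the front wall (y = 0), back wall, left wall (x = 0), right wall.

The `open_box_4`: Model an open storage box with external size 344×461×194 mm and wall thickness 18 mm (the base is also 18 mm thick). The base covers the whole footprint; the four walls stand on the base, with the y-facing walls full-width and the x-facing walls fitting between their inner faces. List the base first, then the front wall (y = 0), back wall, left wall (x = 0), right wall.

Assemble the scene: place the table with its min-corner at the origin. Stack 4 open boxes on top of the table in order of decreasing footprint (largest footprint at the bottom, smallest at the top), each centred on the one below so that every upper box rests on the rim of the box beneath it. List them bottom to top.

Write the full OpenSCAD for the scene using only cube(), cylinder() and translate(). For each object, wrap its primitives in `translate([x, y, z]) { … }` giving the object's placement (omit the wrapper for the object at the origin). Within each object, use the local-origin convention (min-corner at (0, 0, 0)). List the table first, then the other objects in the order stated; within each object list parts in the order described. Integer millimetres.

translate([0, 0, 660]) cube([820, 983, 26]);
translate([58, 58, 0]) cube([90, 90, 660]);
translate([672, 58, 0]) cube([90, 90, 660]);
translate([58, 835, 0]) cube([90, 90, 660]);
translate([672, 835, 0]) cube([90, 90, 660]);
translate([224, 238, 686]) {
  cube([372, 507, 23]);
  translate([0, 0, 23]) cube([372, 23, 343]);
  translate([0, 484, 23]) cube([372, 23, 343]);
  translate([0, 23, 23]) cube([23, 461, 343]);
  translate([349, 23, 23]) cube([23, 461, 343]);
}
translate([230, 255, 1052]) {
  cube([360, 473, 25]);
  translate([0, 0, 25]) cube([360, 25, 176]);
  translate([0, 448, 25]) cube([360, 25, 176]);
  translate([0, 25, 25]) cube([25, 423, 176]);
  translate([335, 25, 25]) cube([25, 423, 176]);
}
translate([237, 260, 1253]) {
  cube([346, 463, 10]);
  translate([0, 0, 10]) cube([346, 10, 73]);
  translate([0, 453, 10]) cube([346, 10, 73]);
  translate([0, 10, 10]) cube([10, 443, 73]);
  translate([336, 10, 10]) cube([10, 443, 73]);
}
translate([238, 261, 1336]) {
  cube([344, 461, 18]);
  translate([0, 0, 18]) cube([344, 18, 176]);
  translate([0, 443, 18]) cube([344, 18, 176]);
  translate([0, 18, 18]) cube([18, 425, 176]);
  translate([326, 18, 18]) cube([18, 425, 176]);
}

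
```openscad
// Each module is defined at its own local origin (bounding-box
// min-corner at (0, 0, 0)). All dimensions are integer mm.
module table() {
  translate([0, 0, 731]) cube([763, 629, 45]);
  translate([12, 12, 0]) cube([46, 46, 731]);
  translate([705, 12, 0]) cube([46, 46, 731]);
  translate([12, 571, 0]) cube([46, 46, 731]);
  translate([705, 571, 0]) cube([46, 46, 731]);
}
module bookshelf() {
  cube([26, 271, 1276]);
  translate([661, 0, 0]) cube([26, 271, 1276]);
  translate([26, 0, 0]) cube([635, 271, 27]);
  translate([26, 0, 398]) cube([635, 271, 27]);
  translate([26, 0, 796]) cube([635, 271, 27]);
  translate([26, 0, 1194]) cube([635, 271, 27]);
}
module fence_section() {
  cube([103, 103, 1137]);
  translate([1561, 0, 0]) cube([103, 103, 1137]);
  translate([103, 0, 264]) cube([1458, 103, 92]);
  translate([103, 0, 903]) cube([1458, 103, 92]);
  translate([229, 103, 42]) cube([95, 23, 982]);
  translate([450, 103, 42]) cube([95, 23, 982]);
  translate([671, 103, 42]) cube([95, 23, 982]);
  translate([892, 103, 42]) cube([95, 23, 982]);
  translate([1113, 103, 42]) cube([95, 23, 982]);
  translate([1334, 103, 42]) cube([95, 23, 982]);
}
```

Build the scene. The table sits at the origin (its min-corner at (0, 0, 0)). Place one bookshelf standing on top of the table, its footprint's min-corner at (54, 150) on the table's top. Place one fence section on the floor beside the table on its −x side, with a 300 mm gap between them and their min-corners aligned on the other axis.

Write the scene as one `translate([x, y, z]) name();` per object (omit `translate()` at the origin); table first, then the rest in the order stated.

table();
translate([54, 150, 776]) bookshelf();
translate([-1964, 0, 0]) fence_section();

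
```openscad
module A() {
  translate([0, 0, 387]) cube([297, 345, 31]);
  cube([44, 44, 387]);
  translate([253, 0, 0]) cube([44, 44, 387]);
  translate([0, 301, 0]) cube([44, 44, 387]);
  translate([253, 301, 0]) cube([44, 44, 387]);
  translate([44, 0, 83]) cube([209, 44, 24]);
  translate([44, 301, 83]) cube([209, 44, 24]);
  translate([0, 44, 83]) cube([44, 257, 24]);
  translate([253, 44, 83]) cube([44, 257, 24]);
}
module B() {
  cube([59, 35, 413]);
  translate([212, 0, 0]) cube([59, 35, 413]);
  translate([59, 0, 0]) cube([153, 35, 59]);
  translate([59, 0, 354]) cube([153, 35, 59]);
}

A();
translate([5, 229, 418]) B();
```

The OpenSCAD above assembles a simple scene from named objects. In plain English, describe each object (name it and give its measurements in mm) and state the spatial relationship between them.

A is a four-legged stool. The seat is a 297×345×31 mm slab whose top surface is at z = 418 mm; four square legs, each 44×44 mm in cross-section, run from the floor (z = 0) to the underside of the seat, each flush with a corner of the seat. Four stretchers, 44 mm wide and 24 mm tall, connect adjacent legs with their undersides at z = 83 mm, each running between the inner faces of the legs it joins and aligned with the legs' outer faces on the other axis.

B is a picture frame with a 153×295 mm rectangular opening (x by z) and a uniform 59 mm border on every side. Frame depth is 35 mm along y. It is built from two vertical stiles running the full outside height and two horizontal rails spanning the gap between the stiles.

The picture frame is on top of the stool.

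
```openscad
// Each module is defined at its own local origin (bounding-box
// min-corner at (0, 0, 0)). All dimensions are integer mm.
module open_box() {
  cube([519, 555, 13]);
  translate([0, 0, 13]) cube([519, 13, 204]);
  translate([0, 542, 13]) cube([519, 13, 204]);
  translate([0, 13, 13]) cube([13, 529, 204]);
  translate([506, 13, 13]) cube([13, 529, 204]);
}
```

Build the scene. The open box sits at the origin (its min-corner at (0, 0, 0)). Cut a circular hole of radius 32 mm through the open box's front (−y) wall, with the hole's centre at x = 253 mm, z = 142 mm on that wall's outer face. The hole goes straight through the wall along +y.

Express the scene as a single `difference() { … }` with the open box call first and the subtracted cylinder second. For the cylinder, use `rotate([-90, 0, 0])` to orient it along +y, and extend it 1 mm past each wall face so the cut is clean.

difference() {
  open_box();
  translate([253, -1, 142]) rotate([-90, 0, 0]) cylinder(h = 15, r = 32);
}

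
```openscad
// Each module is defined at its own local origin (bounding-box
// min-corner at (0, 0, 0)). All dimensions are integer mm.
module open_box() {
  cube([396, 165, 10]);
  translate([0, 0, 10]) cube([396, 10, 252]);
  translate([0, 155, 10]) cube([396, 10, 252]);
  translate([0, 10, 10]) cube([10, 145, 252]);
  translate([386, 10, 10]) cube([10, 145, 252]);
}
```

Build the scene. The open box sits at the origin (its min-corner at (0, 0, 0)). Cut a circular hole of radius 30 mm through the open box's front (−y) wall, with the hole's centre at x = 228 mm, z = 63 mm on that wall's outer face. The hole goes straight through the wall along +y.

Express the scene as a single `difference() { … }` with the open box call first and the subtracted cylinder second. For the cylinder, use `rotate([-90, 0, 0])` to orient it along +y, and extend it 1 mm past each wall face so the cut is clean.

difference() {
  open_box();
  translate([228, -1, 63]) rotate([-90, 0, 0]) cylinder(h = 12, r = 30);
}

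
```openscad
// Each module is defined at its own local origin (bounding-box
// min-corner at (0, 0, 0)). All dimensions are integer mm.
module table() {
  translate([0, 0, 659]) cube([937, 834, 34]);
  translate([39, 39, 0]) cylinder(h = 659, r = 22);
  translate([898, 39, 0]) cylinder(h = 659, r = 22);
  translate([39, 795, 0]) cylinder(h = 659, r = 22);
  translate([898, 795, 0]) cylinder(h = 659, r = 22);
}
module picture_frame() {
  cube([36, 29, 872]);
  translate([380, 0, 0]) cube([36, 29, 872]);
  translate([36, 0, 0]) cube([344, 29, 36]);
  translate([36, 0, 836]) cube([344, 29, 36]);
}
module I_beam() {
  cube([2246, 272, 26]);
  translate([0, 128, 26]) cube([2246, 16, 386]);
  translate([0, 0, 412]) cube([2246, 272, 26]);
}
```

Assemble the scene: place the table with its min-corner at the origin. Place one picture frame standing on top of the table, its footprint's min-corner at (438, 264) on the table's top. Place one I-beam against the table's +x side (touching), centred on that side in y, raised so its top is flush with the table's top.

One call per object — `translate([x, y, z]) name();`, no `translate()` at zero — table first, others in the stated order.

table();
translate([438, 264, 693]) picture_frame();
translate([937, 281, 255]) I_beam();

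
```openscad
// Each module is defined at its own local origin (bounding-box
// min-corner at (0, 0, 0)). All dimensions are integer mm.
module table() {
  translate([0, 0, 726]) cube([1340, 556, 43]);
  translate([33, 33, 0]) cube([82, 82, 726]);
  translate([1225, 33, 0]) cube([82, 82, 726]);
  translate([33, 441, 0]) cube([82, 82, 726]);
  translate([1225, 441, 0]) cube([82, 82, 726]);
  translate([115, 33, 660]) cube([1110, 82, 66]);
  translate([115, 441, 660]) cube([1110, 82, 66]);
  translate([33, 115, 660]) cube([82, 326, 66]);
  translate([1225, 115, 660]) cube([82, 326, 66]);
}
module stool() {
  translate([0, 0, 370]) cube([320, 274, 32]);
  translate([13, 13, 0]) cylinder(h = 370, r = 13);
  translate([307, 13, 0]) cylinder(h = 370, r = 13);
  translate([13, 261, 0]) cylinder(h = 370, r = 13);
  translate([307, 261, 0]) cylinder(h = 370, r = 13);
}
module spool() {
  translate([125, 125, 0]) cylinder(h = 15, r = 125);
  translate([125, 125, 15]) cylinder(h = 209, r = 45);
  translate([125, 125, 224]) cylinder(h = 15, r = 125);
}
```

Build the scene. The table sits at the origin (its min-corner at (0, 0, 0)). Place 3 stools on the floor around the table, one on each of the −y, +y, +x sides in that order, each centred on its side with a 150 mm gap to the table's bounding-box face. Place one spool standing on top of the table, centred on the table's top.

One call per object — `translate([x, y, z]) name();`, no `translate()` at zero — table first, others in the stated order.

table();
translate([510, -424, 0]) stool();
translate([510, 706, 0]) stool();
translate([1490, 141, 0]) stool();
translate([545, 153, 769]) spool();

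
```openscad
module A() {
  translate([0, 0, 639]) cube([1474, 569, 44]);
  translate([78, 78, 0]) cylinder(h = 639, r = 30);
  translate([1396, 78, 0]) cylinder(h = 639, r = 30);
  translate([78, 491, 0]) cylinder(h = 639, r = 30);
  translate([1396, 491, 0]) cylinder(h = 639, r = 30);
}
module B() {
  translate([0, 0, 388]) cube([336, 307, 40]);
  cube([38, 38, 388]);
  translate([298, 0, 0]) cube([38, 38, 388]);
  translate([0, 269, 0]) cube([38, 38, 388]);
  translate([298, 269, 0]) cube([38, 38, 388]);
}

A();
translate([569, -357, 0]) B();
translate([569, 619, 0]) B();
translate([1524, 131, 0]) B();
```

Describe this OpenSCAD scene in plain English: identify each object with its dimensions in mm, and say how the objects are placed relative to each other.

A is a table: top 1474 mm (x) × 569 mm (y), 44 mm thick, upper face at z = 683 mm, on four round legs of 60 mm diameter, each leg's bounding box inset 48 mm from the nearest pair of top edges, running from z = 0 to the bottom of the top.

B is a simple wooden stool: a rectangular seat 336 mm (x) by 307 mm (y), 40 mm thick, top face at z = 428 mm, on four square legs, each 38×38 mm in cross-section. The legs rest on z = 0, each flush with a corner of the seat.

Three stools sit around the table at the −y, +y, +x sides.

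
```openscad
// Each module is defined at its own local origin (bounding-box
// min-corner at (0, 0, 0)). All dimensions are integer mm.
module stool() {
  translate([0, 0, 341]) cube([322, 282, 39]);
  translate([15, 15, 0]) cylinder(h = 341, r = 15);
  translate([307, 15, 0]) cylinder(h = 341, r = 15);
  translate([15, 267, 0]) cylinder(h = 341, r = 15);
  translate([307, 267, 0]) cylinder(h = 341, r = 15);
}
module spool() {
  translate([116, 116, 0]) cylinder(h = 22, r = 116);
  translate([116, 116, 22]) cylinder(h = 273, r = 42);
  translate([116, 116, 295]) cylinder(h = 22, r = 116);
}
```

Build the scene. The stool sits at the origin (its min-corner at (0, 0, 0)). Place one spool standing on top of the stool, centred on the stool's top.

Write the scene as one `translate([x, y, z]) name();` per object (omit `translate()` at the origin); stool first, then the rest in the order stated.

stool();
translate([45, 25, 380]) spool();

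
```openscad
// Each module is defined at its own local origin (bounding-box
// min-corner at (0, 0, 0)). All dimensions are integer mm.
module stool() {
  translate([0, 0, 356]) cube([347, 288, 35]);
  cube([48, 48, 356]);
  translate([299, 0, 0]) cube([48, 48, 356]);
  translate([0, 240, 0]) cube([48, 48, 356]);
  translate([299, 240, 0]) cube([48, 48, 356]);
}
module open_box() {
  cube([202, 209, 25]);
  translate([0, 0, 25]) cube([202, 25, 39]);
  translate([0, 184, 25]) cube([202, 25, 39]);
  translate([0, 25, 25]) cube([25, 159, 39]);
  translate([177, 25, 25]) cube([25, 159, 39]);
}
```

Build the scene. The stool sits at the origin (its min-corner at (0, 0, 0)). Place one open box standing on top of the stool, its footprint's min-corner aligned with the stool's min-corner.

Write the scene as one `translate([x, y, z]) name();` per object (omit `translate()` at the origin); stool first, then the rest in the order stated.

stool();
translate([0, 0, 391]) open_box();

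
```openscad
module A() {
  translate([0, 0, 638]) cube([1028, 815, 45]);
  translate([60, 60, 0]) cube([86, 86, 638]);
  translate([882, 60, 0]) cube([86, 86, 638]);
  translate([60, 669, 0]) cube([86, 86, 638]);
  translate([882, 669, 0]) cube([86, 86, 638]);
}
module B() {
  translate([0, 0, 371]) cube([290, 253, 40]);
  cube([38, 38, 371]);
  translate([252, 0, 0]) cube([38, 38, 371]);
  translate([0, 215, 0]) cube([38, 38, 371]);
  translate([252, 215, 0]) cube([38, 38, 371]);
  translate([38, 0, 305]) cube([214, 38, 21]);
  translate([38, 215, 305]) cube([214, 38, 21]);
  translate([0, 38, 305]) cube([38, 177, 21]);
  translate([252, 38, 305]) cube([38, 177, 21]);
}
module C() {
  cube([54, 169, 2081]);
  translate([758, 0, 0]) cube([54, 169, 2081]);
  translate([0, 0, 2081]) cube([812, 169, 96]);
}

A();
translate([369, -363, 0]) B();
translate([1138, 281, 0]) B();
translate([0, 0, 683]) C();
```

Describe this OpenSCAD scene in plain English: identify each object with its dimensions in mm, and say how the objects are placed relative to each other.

A is a rectangular dining table. The top is 1028×815×45 mm with its upper surface at z = 683 mm. It stands on four 86×86 mm square legs, each inset 60 mm from the nearest pair of top edges, running from the floor to the underside of the top.

B is a simple wooden stool: a rectangular seat 290 mm (x) by 253 mm (y), 40 mm thick, top face at z = 411 mm, on four square legs, each 38×38 mm in cross-section. The legs rest on z = 0, each flush with a corner of the seat. Four stretchers, 38 mm wide and 21 mm tall, connect adjacent legs with their undersides at z = 305 mm, each running between the inner faces of the legs it joins and aligned with the legs' outer faces on the other axis.

C is a door frame. The clear opening is 704 mm wide and 2081 mm high. Two 54 mm wide jambs, 169 mm deep, stand either side of the opening from the floor to the top of the opening. A 96 mm thick head sits across the top of both jambs, spanning the full outside width of the frame.

Two stools sit around the table at the −y, +x sides. The door frame is on top of the table.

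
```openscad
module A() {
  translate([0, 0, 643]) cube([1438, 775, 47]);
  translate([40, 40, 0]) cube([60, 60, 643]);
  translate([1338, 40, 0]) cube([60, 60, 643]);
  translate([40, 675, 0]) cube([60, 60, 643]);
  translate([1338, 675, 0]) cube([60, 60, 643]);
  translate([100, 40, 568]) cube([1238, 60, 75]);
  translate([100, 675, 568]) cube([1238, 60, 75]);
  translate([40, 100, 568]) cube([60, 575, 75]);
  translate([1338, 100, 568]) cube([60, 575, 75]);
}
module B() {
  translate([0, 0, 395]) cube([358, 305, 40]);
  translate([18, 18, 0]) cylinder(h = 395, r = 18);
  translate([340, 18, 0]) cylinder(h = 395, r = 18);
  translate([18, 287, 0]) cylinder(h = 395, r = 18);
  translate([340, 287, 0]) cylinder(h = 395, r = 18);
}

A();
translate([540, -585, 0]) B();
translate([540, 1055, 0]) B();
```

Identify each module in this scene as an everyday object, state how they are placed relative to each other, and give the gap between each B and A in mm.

A is a table. B is a stool. Two stools sit around the table at the −y, +y sides. The gap between each stool and the table is 280 mm.

Each stool's nearest face is 280 mm from the table's bounding box.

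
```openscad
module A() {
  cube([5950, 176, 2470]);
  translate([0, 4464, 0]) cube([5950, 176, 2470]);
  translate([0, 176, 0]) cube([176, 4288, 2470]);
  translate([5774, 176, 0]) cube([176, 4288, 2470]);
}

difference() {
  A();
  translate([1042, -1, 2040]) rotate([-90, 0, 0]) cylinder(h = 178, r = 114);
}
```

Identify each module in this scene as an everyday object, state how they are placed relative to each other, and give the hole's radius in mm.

The subtracted cylinder has r = 114 mm.

A is a house frame. The house frame has a circular hole through its front wall. The hole's radius is 114 mm.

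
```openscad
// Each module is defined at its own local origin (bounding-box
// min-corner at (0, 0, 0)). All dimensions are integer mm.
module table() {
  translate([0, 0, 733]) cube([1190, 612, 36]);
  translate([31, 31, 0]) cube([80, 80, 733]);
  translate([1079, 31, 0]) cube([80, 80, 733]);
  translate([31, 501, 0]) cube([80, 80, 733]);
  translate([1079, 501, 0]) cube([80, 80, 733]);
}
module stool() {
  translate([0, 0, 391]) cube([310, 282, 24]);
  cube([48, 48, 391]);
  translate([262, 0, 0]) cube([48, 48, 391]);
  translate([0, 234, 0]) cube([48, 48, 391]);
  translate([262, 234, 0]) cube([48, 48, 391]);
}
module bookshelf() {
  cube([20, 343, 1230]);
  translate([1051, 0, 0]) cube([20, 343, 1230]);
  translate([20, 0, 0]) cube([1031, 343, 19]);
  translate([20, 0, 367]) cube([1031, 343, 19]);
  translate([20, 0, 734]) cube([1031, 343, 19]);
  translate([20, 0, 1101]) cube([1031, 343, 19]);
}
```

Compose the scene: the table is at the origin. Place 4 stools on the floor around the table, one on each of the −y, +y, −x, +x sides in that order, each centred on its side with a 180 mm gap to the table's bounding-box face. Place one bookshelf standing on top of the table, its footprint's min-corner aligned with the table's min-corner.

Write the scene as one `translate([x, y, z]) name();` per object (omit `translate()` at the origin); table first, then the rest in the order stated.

table();
translate([440, -462, 0]) stool();
translate([440, 792, 0]) stool();
translate([-490, 165, 0]) stool();
translate([1370, 165, 0]) stool();
translate([0, 0, 769]) bookshelf();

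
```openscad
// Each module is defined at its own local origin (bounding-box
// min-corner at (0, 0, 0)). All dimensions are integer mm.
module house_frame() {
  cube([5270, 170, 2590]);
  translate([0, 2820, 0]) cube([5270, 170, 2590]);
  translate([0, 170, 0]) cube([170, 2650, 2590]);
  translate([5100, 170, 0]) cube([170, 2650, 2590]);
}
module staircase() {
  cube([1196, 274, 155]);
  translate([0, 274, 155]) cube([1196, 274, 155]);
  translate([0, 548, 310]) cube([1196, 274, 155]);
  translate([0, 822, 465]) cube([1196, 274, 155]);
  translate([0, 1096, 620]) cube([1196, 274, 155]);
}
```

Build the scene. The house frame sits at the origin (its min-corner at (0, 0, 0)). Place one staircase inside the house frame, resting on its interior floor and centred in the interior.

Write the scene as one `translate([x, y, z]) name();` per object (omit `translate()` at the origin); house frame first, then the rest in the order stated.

house_frame();
translate([2037, 810, 0]) staircase();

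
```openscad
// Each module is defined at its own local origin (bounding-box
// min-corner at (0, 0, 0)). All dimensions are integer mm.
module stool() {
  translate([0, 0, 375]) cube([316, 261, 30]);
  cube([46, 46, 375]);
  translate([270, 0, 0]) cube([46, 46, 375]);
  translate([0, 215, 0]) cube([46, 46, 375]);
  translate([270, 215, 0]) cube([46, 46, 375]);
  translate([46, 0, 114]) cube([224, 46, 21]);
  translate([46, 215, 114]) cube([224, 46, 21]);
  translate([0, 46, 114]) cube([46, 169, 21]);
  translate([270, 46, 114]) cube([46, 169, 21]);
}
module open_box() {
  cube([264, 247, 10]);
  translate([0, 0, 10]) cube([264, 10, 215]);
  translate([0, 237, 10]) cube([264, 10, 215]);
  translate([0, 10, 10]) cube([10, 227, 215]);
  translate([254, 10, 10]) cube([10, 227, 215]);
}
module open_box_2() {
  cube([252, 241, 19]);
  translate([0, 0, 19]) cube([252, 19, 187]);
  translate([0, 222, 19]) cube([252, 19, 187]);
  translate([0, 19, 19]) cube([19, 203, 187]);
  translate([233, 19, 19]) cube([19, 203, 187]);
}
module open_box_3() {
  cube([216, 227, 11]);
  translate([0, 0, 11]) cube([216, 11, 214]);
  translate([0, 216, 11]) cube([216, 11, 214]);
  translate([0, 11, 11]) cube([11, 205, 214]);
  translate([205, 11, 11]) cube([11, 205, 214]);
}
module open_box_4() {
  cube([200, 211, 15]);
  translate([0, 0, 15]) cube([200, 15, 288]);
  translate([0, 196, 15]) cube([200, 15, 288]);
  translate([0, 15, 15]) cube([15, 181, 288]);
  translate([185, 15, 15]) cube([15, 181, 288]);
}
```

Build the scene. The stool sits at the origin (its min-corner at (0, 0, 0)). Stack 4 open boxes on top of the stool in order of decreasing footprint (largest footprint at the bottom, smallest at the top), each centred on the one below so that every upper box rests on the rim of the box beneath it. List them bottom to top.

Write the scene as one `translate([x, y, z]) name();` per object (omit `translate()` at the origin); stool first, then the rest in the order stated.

stool();
translate([26, 7, 405]) open_box();
translate([32, 10, 630]) open_box_2();
translate([50, 17, 836]) open_box_3();
translate([58, 25, 1061]) open_box_4();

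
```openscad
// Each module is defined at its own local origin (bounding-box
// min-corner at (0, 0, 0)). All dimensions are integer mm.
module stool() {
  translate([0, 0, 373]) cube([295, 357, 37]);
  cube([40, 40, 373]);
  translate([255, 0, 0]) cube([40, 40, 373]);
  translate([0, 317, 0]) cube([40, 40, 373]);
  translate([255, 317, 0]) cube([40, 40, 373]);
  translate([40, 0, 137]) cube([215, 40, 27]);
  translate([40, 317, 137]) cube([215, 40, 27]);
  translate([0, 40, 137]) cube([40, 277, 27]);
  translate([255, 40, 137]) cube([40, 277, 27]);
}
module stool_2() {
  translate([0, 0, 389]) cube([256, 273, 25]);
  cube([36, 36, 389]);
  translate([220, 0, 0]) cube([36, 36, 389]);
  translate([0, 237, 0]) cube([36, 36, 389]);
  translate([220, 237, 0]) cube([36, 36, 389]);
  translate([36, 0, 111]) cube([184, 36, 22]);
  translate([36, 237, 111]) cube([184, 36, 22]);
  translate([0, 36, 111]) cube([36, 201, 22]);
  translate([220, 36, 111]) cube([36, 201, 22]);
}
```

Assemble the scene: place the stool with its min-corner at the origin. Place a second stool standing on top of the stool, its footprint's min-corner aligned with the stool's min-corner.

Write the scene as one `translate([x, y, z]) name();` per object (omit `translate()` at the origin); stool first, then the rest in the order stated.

stool();
translate([0, 0, 410]) stool_2();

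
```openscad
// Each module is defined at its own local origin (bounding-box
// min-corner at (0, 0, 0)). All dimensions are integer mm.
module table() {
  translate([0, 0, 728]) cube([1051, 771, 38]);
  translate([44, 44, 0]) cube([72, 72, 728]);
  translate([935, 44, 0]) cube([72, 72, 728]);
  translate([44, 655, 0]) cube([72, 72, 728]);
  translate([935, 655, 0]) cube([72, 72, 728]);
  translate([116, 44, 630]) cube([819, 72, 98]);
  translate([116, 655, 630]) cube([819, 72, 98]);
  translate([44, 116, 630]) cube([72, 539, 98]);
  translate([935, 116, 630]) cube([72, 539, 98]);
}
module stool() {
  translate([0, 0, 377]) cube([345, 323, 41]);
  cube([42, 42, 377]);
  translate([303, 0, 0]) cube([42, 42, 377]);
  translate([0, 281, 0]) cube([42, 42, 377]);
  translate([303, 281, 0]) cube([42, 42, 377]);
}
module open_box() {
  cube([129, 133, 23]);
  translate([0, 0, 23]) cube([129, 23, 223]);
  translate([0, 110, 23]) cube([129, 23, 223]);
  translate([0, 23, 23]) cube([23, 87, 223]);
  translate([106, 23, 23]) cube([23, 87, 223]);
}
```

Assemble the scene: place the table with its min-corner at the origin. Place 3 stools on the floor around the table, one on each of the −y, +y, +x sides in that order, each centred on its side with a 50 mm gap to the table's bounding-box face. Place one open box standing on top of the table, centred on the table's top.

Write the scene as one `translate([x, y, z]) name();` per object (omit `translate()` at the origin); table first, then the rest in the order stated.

table();
translate([353, -373, 0]) stool();
translate([353, 821, 0]) stool();
translate([1101, 224, 0]) stool();
translate([461, 319, 766]) open_box();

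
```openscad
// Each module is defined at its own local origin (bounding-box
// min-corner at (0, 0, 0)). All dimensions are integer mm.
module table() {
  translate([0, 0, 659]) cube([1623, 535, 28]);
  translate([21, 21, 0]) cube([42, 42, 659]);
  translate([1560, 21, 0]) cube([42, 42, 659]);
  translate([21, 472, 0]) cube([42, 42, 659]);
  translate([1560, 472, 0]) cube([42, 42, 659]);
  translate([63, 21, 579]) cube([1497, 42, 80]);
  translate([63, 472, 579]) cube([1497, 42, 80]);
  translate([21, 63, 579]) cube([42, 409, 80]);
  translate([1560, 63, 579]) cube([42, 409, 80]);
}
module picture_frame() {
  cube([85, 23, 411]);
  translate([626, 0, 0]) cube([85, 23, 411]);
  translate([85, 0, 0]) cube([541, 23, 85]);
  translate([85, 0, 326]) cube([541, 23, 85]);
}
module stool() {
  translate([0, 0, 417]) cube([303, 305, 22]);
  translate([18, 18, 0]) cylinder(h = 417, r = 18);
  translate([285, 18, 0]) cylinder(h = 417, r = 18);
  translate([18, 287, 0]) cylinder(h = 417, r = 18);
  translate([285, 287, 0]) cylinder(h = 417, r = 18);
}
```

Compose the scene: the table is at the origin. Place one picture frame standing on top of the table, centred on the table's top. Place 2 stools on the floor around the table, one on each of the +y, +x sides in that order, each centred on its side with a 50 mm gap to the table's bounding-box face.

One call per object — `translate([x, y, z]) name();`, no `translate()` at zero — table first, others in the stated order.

table();
translate([456, 256, 687]) picture_frame();
translate([660, 585, 0]) stool();
translate([1673, 115, 0]) stool();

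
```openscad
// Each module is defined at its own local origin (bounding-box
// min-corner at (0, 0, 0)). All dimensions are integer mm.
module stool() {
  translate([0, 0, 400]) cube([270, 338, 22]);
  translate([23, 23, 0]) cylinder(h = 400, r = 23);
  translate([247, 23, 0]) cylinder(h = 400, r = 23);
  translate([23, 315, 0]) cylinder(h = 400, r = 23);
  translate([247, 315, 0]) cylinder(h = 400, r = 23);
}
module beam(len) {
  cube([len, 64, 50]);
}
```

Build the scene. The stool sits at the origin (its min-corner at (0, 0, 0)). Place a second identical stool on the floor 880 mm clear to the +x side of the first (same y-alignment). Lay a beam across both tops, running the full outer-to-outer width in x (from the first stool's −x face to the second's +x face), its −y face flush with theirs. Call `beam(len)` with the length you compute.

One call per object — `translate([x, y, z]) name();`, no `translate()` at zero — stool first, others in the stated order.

stool();
translate([1150, 0, 0]) stool();
translate([0, 0, 422]) beam(1420);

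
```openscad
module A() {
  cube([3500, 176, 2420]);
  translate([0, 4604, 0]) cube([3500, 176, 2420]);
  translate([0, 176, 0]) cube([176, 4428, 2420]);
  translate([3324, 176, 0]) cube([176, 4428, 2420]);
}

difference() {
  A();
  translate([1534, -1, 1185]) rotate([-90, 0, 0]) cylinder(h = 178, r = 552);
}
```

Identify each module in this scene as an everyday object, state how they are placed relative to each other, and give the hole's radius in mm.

The subtracted cylinder has r = 552 mm.

A is a house frame. The house frame has a circular hole through its front wall. The hole's radius is 552 mm.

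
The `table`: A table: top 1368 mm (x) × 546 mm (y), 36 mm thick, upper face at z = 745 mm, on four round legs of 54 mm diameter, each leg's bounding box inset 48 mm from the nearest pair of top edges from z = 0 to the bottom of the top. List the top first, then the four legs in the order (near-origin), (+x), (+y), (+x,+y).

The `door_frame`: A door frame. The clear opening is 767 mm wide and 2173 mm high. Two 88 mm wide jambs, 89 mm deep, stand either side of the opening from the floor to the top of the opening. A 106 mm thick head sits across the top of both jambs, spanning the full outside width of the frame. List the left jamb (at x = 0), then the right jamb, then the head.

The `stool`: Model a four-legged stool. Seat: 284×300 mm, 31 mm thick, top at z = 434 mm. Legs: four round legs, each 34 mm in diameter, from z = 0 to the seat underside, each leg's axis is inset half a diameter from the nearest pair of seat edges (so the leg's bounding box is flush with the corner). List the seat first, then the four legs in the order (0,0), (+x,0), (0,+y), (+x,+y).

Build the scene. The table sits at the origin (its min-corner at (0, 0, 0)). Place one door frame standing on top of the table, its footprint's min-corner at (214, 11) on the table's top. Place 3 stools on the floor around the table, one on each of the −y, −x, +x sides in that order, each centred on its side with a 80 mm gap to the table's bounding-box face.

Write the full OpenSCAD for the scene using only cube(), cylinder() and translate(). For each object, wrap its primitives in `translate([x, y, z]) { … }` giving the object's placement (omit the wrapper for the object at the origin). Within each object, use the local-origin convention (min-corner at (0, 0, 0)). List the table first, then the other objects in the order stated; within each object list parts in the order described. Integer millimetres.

translate([0, 0, 709]) cube([1368, 546, 36]);
translate([75, 75, 0]) cylinder(h = 709, r = 27);
translate([1293, 75, 0]) cylinder(h = 709, r = 27);
translate([75, 471, 0]) cylinder(h = 709, r = 27);
translate([1293, 471, 0]) cylinder(h = 709, r = 27);
translate([214, 11, 745]) {
  cube([88, 89, 2173]);
  translate([855, 0, 0]) cube([88, 89, 2173]);
  translate([0, 0, 2173]) cube([943, 89, 106]);
}
translate([542, -380, 0]) {
  translate([0, 0, 403]) cube([284, 300, 31]);
  translate([17, 17, 0]) cylinder(h = 403, r = 17);
  translate([267, 17, 0]) cylinder(h = 403, r = 17);
  translate([17, 283, 0]) cylinder(h = 403, r = 17);
  translate([267, 283, 0]) cylinder(h = 403, r = 17);
}
translate([-364, 123, 0]) {
  translate([0, 0, 403]) cube([284, 300, 31]);
  translate([17, 17, 0]) cylinder(h = 403, r = 17);
  translate([267, 17, 0]) cylinder(h = 403, r = 17);
  translate([17, 283, 0]) cylinder(h = 403, r = 17);
  translate([267, 283, 0]) cylinder(h = 403, r = 17);
}
translate([1448, 123, 0]) {
  translate([0, 0, 403]) cube([284, 300, 31]);
  translate([17, 17, 0]) cylinder(h = 403, r = 17);
  translate([267, 17, 0]) cylinder(h = 403, r = 17);
  translate([17, 283, 0]) cylinder(h = 403, r = 17);
  translate([267, 283, 0]) cylinder(h = 403, r = 17);
}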